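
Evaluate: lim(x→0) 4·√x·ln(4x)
This is a 0·∞ indeterminate form.

Rewrite 0·∞ as a quotient (0/0 or ∞/∞ form), then apply L'Hôpital's rule:
  lim(x→0) 4·√x·ln(4x) = 0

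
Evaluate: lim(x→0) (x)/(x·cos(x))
This is a 0/0 indeterminate form.

Apply L'Hôpital's rule: differentiate numerator and denominator separately.
  f(x) = x   ⇒   f'(x) = 1
  g(x) = x·cos(x)   ⇒   g'(x) = -x·sin(x) + cos(x)
  lim(x→0) f'(x)/g'(x) = lim(x→0) (1)/(-x·sin(x) + cos(x))
  = 1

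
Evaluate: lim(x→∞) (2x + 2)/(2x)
This is an ∞/∞ indeterminate form.

Apply L'Hôpital's rule: differentiate numerator and denominator separately.
  f(x) = 2·x + 2   ⇒   f'(x) = 2
  g(x) = 2·x   ⇒   g'(x) = 2
  lim(x→∞) f'(x)/g'(x) = lim(x→∞) (2)/(2)
  = 1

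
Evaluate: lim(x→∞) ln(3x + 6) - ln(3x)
This is an ∞-∞ indeterminate form.

Combine fractions or rationalize to convert ∞-∞ to 0/0 form:
  lim(x→∞) ln(3x + 6) - ln(3x) = 0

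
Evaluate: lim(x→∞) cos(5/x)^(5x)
This is an exponential indeterminate form.

For exponential indeterminate forms, take the natural log:
  Let L = lim(x→∞) cos(5/x)^(5x)
  Then ln(L) = lim(x→∞) [exponent × ln(base)]
  Evaluate using L'Hôpital or standard limits, then exponentiate.
  L = 1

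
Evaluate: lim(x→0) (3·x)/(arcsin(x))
This is a 0/0 indeterminate form.

Apply L'Hôpital's rule: differentiate numerator and denominator separately.
  f(x) = 3·x   ⇒   f'(x) = 3
  g(x) = asin(x)   ⇒   g'(x) = 1/sqrt(1 - x^2)
  lim(x→0) f'(x)/g'(x) = lim(x→0) (3)/(1/sqrt(1 - x^2))
  = 3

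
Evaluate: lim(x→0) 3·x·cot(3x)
This is a 0·∞ indeterminate form.

Rewrite 0·∞ as a quotient (0/0 or ∞/∞ form), then apply L'Hôpital's rule:
  lim(x→0) 3·x·cot(3x) = 1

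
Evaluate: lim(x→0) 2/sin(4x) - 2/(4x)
This is an ∞-∞ indeterminate form.

Combine fractions or rationalize to convert ∞-∞ to 0/0 form:
  lim(x→0) 2/sin(4x) - 2/(4x) = 0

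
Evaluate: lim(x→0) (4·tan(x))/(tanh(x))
This is a 0/0 indeterminate form.

Apply L'Hôpital's rule: differentiate numerator and denominator separately.
  f(x) = 4·tan(x)   ⇒   f'(x) = 4·tan(x)^2 + 4
  g(x) = tanh(x)   ⇒   g'(x) = 1 - tanh(x)^2
  lim(x→0) f'(x)/g'(x) = lim(x→0) (4·tan(x)^2 + 4)/(1 - tanh(x)^2)
  = 4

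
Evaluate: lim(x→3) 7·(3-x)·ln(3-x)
This is a 0·∞ indeterminate form.

Rewrite 0·∞ as a quotient (0/0 or ∞/∞ form), then apply L'Hôpital's rule:
  lim(x→3) 7·(3-x)·ln(3-x) = 0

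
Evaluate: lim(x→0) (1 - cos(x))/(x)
This is a 0/0 indeterminate form.

Apply L'Hôpital's rule: differentiate numerator and denominator separately.
  f(x) = 1 - cos(x)   ⇒   f'(x) = sin(x)
  g(x) = x   ⇒   g'(x) = 1
  lim(x→0) f'(x)/g'(x) = lim(x→0) (sin(x))/(1)
  = 0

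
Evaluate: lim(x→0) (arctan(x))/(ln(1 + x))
This is a 0/0 indeterminate form.

Apply L'Hôpital's rule: differentiate numerator and denominator separately.
  f(x) = atan(x)   ⇒   f'(x) = 1/(x^2 + 1)
  g(x) = ln(x + 1)   ⇒   g'(x) = 1/(x + 1)
  lim(x→0) f'(x)/g'(x) = lim(x→0) (1/(x^2 + 1))/(1/(x + 1))
  = 1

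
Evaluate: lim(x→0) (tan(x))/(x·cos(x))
This is a 0/0 indeterminate form.

Apply L'Hôpital's rule: differentiate numerator and denominator separately.
  f(x) = tan(x)   ⇒   f'(x) = tan(x)^2 + 1
  g(x) = x·cos(x)   ⇒   g'(x) = -x·sin(x) + cos(x)
  lim(x→0) f'(x)/g'(x) = lim(x→0) (tan(x)^2 + 1)/(-x·sin(x) + cos(x))
  = 1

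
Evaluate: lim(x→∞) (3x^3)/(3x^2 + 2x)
This is an ∞/∞ indeterminate form.

Apply L'Hôpital's rule: differentiate numerator and denominator separately.
  f(x) = 3·x^3   ⇒   f'(x) = 9·x^2
  g(x) = 3·x^2 + 2·x   ⇒   g'(x) = 6·x + 2
  lim(x→∞) f'(x)/g'(x) = lim(x→∞) (9·x^2)/(6·x + 2)
  = ∞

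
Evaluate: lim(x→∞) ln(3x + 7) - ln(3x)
This is an ∞-∞ indeterminate form.

Combine fractions or rationalize to convert ∞-∞ to 0/0 form:
  lim(x→∞) ln(3x + 7) - ln(3x) = 0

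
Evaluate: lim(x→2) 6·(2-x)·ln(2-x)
This is a 0·∞ indeterminate form.

Rewrite 0·∞ as a quotient (0/0 or ∞/∞ form), then apply L'Hôpital's rule:
  lim(x→2) 6·(2-x)·ln(2-x) = 0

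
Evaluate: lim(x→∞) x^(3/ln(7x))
This is an exponential indeterminate form.

For exponential indeterminate forms, take the natural log:
  Let L = lim(x→∞) x^(3/ln(7x))
  Then ln(L) = lim(x→∞) [exponent × ln(base)]
  Evaluate using L'Hôpital or standard limits, then exponentiate.
  L = e^(3)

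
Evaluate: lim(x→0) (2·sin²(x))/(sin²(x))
This is a 0/0 indeterminate form.

Apply L'Hôpital's rule: differentiate numerator and denominator separately.
  f(x) = 2·sin(x)^2   ⇒   f'(x) = 4·sin(x)·cos(x)
  g(x) = sin(x)^2   ⇒   g'(x) = 2·sin(x)·cos(x)
  lim(x→0) f'(x)/g'(x) = lim(x→0) (4·sin(x)·cos(x))/(2·sin(x)·cos(x))
  = 2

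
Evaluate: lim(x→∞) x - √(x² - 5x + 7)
This is an ∞-∞ indeterminate form.

Combine fractions or rationalize to convert ∞-∞ to 0/0 form:
  lim(x→∞) x - √(x² - 5x + 7) = 5/2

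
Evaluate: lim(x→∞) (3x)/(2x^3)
This is an ∞/∞ indeterminate form.

Apply L'Hôpital's rule: differentiate numerator and denominator separately.
  f(x) = 3·x   ⇒   f'(x) = 3
  g(x) = 2·x^3   ⇒   g'(x) = 6·x^2
  lim(x→∞) f'(x)/g'(x) = lim(x→∞) (3)/(6·x^2)
  = 0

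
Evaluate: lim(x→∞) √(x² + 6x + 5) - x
This is an ∞-∞ indeterminate form.

Combine fractions or rationalize to convert ∞-∞ to 0/0 form:
  lim(x→∞) √(x² + 6x + 5) - x = 3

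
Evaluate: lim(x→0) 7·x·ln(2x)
This is a 0·∞ indeterminate form.

Rewrite 0·∞ as a quotient (0/0 or ∞/∞ form), then apply L'Hôpital's rule:
  lim(x→0) 7·x·ln(2x) = 0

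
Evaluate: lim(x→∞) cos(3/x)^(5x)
This is an exponential indeterminate form.

For exponential indeterminate forms, take the natural log:
  Let L = lim(x→∞) cos(3/x)^(5x)
  Then ln(L) = lim(x→∞) [exponent × ln(base)]
  Evaluate using L'Hôpital or standard limits, then exponentiate.
  L = 1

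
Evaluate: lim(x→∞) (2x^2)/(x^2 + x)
This is an ∞/∞ indeterminate form.

Apply L'Hôpital's rule: differentiate numerator and denominator separately.
  f(x) = 2·x^2   ⇒   f'(x) = 4·x
  g(x) = x^2 + x   ⇒   g'(x) = 2·x + 1
  lim(x→∞) f'(x)/g'(x) = lim(x→∞) (4·x)/(2·x + 1)
  = 2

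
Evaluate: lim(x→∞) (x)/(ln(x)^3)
This is an ∞/∞ indeterminate form.

Apply L'Hôpital's rule: differentiate numerator and denominator separately.
  f(x) = x   ⇒   f'(x) = 1
  g(x) = ln(x)^3   ⇒   g'(x) = 3·ln(x)^2/x
  lim(x→∞) f'(x)/g'(x) = lim(x→∞) (1)/(3·ln(x)^2/x)
  = ∞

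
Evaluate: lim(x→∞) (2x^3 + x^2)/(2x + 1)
This is an ∞/∞ indeterminate form.

Apply L'Hôpital's rule: differentiate numerator and denominator separately.
  f(x) = 2·x^3 + x^2   ⇒   f'(x) = 6·x^2 + 2·x
  g(x) = 2·x + 1   ⇒   g'(x) = 2
  lim(x→∞) f'(x)/g'(x) = lim(x→∞) (6·x^2 + 2·x)/(2)
  = ∞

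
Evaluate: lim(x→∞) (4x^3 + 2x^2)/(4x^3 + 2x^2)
This is an ∞/∞ indeterminate form.

Apply L'Hôpital's rule: differentiate numerator and denominator separately.
  f(x) = 4·x^3 + 2·x^2   ⇒   f'(x) = 12·x^2 + 4·x
  g(x) = 4·x^3 + 2·x^2   ⇒   g'(x) = 12·x^2 + 4·x
  lim(x→∞) f'(x)/g'(x) = lim(x→∞) (12·x^2 + 4·x)/(12·x^2 + 4·x)
  = 1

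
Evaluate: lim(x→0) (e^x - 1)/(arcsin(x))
This is a 0/0 indeterminate form.

Apply L'Hôpital's rule: differentiate numerator and denominator separately.
  f(x) = e^(x) - 1   ⇒   f'(x) = e^(x)
  g(x) = asin(x)   ⇒   g'(x) = 1/sqrt(1 - x^2)
  lim(x→0) f'(x)/g'(x) = lim(x→0) (e^(x))/(1/sqrt(1 - x^2))
  = 1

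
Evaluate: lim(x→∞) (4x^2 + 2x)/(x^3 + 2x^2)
This is an ∞/∞ indeterminate form.

Apply L'Hôpital's rule: differentiate numerator and denominator separately.
  f(x) = 4·x^2 + 2·x   ⇒   f'(x) = 8·x + 2
  g(x) = x^3 + 2·x^2   ⇒   g'(x) = 3·x^2 + 4·x
  lim(x→∞) f'(x)/g'(x) = lim(x→∞) (8·x + 2)/(3·x^2 + 4·x)
  = 0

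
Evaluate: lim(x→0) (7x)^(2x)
This is an exponential indeterminate form.

For exponential indeterminate forms, take the natural log:
  Let L = lim(x→0) (7x)^(2x)
  Then ln(L) = lim(x→0) [exponent × ln(base)]
  Evaluate using L'Hôpital or standard limits, then exponentiate.
  L = 1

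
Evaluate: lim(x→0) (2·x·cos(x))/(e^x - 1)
This is a 0/0 indeterminate form.

Apply L'Hôpital's rule: differentiate numerator and denominator separately.
  f(x) = 2·x·cos(x)   ⇒   f'(x) = -2·x·sin(x) + 2·cos(x)
  g(x) = e^(x) - 1   ⇒   g'(x) = e^(x)
  lim(x→0) f'(x)/g'(x) = lim(x→0) (-2·x·sin(x) + 2·cos(x))/(e^(x))
  = 2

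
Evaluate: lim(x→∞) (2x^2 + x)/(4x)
This is an ∞/∞ indeterminate form.

Apply L'Hôpital's rule: differentiate numerator and denominator separately.
  f(x) = 2·x^2 + x   ⇒   f'(x) = 4·x + 1
  g(x) = 4·x   ⇒   g'(x) = 4
  lim(x→∞) f'(x)/g'(x) = lim(x→∞) (4·x + 1)/(4)
  = ∞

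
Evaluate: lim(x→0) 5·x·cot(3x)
This is a 0·∞ indeterminate form.

Rewrite 0·∞ as a quotient (0/0 or ∞/∞ form), then apply L'Hôpital's rule:
  lim(x→0) 5·x·cot(3x) = 5/3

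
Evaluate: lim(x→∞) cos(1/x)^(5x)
This is an exponential indeterminate form.

For exponential indeterminate forms, take the natural log:
  Let L = lim(x→∞) cos(1/x)^(5x)
  Then ln(L) = lim(x→∞) [exponent × ln(base)]
  Evaluate using L'Hôpital or standard limits, then exponentiate.
  L = 1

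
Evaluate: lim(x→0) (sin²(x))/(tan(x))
This is a 0/0 indeterminate form.

Apply L'Hôpital's rule: differentiate numerator and denominator separately.
  f(x) = sin(x)^2   ⇒   f'(x) = 2·sin(x)·cos(x)
  g(x) = tan(x)   ⇒   g'(x) = tan(x)^2 + 1
  lim(x→0) f'(x)/g'(x) = lim(x→0) (2·sin(x)·cos(x))/(tan(x)^2 + 1)
  = 0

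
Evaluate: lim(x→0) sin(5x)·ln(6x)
This is a 0·∞ indeterminate form.

Rewrite 0·∞ as a quotient (0/0 or ∞/∞ form), then apply L'Hôpital's rule:
  lim(x→0) sin(5x)·ln(6x) = 0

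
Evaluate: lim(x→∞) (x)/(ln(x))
This is an ∞/∞ indeterminate form.

Apply L'Hôpital's rule: differentiate numerator and denominator separately.
  f(x) = x   ⇒   f'(x) = 1
  g(x) = ln(x)   ⇒   g'(x) = 1/x
  lim(x→∞) f'(x)/g'(x) = lim(x→∞) (1)/(1/x)
  = ∞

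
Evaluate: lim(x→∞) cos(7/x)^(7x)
This is an exponential indeterminate form.

For exponential indeterminate forms, take the natural log:
  Let L = lim(x→∞) cos(7/x)^(7x)
  Then ln(L) = lim(x→∞) [exponent × ln(base)]
  Evaluate using L'Hôpital or standard limits, then exponentiate.
  L = 1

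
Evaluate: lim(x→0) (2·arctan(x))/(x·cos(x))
This is a 0/0 indeterminate form.

Apply L'Hôpital's rule: differentiate numerator and denominator separately.
  f(x) = 2·atan(x)   ⇒   f'(x) = 2/(x^2 + 1)
  g(x) = x·cos(x)   ⇒   g'(x) = -x·sin(x) + cos(x)
  lim(x→0) f'(x)/g'(x) = lim(x→0) (2/(x^2 + 1))/(-x·sin(x) + cos(x))
  = 2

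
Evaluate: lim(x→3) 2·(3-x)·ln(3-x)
This is a 0·∞ indeterminate form.

Rewrite 0·∞ as a quotient (0/0 or ∞/∞ form), then apply L'Hôpital's rule:
  lim(x→3) 2·(3-x)·ln(3-x) = 0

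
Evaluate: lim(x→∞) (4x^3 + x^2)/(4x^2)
This is an ∞/∞ indeterminate form.

Apply L'Hôpital's rule: differentiate numerator and denominator separately.
  f(x) = 4·x^3 + x^2   ⇒   f'(x) = 12·x^2 + 2·x
  g(x) = 4·x^2   ⇒   g'(x) = 8·x
  lim(x→∞) f'(x)/g'(x) = lim(x→∞) (12·x^2 + 2·x)/(8·x)
  = ∞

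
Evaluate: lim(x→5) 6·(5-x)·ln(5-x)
This is a 0·∞ indeterminate form.

Rewrite 0·∞ as a quotient (0/0 or ∞/∞ form), then apply L'Hôpital's rule:
  lim(x→5) 6·(5-x)·ln(5-x) = 0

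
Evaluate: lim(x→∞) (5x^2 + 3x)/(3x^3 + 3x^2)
This is an ∞/∞ indeterminate form.

Apply L'Hôpital's rule: differentiate numerator and denominator separately.
  f(x) = 5·x^2 + 3·x   ⇒   f'(x) = 10·x + 3
  g(x) = 3·x^3 + 3·x^2   ⇒   g'(x) = 9·x^2 + 6·x
  lim(x→∞) f'(x)/g'(x) = lim(x→∞) (10·x + 3)/(9·x^2 + 6·x)
  = 0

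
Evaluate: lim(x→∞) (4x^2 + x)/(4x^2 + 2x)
This is an ∞/∞ indeterminate form.

Apply L'Hôpital's rule: differentiate numerator and denominator separately.
  f(x) = 4·x^2 + x   ⇒   f'(x) = 8·x + 1
  g(x) = 4·x^2 + 2·x   ⇒   g'(x) = 8·x + 2
  lim(x→∞) f'(x)/g'(x) = lim(x→∞) (8·x + 1)/(8·x + 2)
  = 1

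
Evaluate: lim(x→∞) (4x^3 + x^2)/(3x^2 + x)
This is an ∞/∞ indeterminate form.

Apply L'Hôpital's rule: differentiate numerator and denominator separately.
  f(x) = 4·x^3 + x^2   ⇒   f'(x) = 12·x^2 + 2·x
  g(x) = 3·x^2 + x   ⇒   g'(x) = 6·x + 1
  lim(x→∞) f'(x)/g'(x) = lim(x→∞) (12·x^2 + 2·x)/(6·x + 1)
  = ∞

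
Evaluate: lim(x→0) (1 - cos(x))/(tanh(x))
This is a 0/0 indeterminate form.

Apply L'Hôpital's rule: differentiate numerator and denominator separately.
  f(x) = 1 - cos(x)   ⇒   f'(x) = sin(x)
  g(x) = tanh(x)   ⇒   g'(x) = 1 - tanh(x)^2
  lim(x→0) f'(x)/g'(x) = lim(x→0) (sin(x))/(1 - tanh(x)^2)
  = 0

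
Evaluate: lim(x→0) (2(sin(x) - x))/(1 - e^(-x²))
This is a 0/0 indeterminate form.

Apply L'Hôpital's rule: differentiate numerator and denominator separately.
  f(x) = -2·x + 2·sin(x)   ⇒   f'(x) = 2·cos(x) - 2
  g(x) = 1 - e^(-x^2)   ⇒   g'(x) = 2·x·e^(-x^2)
  lim(x→0) f'(x)/g'(x) = lim(x→0) (2·cos(x) - 2)/(2·x·e^(-x^2))
  = 0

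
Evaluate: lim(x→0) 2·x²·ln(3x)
This is a 0·∞ indeterminate form.

Rewrite 0·∞ as a quotient (0/0 or ∞/∞ form), then apply L'Hôpital's rule:
  lim(x→0) 2·x²·ln(3x) = 0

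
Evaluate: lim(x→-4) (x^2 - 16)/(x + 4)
This is a standard limit.

Factor or rationalize the expression:
  lim(x→-4) (x^2 - 16)/(x + 4) = -8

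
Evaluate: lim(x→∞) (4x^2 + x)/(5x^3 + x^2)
This is an ∞/∞ indeterminate form.

Apply L'Hôpital's rule: differentiate numerator and denominator separately.
  f(x) = 4·x^2 + x   ⇒   f'(x) = 8·x + 1
  g(x) = 5·x^3 + x^2   ⇒   g'(x) = 15·x^2 + 2·x
  lim(x→∞) f'(x)/g'(x) = lim(x→∞) (8·x + 1)/(15·x^2 + 2·x)
  = 0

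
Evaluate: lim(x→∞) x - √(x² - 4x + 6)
This is an ∞-∞ indeterminate form.

Combine fractions or rationalize to convert ∞-∞ to 0/0 form:
  lim(x→∞) x - √(x² - 4x + 6) = 2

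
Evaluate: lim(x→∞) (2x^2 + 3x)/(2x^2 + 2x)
This is an ∞/∞ indeterminate form.

Apply L'Hôpital's rule: differentiate numerator and denominator separately.
  f(x) = 2·x^2 + 3·x   ⇒   f'(x) = 4·x + 3
  g(x) = 2·x^2 + 2·x   ⇒   g'(x) = 4·x + 2
  lim(x→∞) f'(x)/g'(x) = lim(x→∞) (4·x + 3)/(4·x + 2)
  = 1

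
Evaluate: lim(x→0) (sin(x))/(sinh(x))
This is a 0/0 indeterminate form.

Apply L'Hôpital's rule: differentiate numerator and denominator separately.
  f(x) = sin(x)   ⇒   f'(x) = cos(x)
  g(x) = sinh(x)   ⇒   g'(x) = cosh(x)
  lim(x→0) f'(x)/g'(x) = lim(x→0) (cos(x))/(cosh(x))
  = 1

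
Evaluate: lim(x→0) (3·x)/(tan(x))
This is a 0/0 indeterminate form.

Apply L'Hôpital's rule: differentiate numerator and denominator separately.
  f(x) = 3·x   ⇒   f'(x) = 3
  g(x) = tan(x)   ⇒   g'(x) = tan(x)^2 + 1
  lim(x→0) f'(x)/g'(x) = lim(x→0) (3)/(tan(x)^2 + 1)
  = 3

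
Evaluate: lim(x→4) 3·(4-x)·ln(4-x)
This is a 0·∞ indeterminate form.

Rewrite 0·∞ as a quotient (0/0 or ∞/∞ form), then apply L'Hôpital's rule:
  lim(x→4) 3·(4-x)·ln(4-x) = 0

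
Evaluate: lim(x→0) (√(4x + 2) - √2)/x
This is a standard limit.

Factor or rationalize the expression:
  lim(x→0) (√(4x + 2) - √2)/x = sqrt(2)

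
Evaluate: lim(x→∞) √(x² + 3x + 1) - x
This is an ∞-∞ indeterminate form.

Combine fractions or rationalize to convert ∞-∞ to 0/0 form:
  lim(x→∞) √(x² + 3x + 1) - x = 3/2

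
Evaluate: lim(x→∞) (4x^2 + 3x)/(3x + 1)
This is an ∞/∞ indeterminate form.

Apply L'Hôpital's rule: differentiate numerator and denominator separately.
  f(x) = 4·x^2 + 3·x   ⇒   f'(x) = 8·x + 3
  g(x) = 3·x + 1   ⇒   g'(x) = 3
  lim(x→∞) f'(x)/g'(x) = lim(x→∞) (8·x + 3)/(3)
  = ∞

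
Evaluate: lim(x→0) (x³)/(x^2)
This is a 0/0 indeterminate form.

Apply L'Hôpital's rule: differentiate numerator and denominator separately.
  f(x) = x^3   ⇒   f'(x) = 3·x^2
  g(x) = x^2   ⇒   g'(x) = 2·x
  lim(x→0) f'(x)/g'(x) = lim(x→0) (3·x^2)/(2·x)
  = 0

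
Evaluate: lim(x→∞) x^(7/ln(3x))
This is an exponential indeterminate form.

For exponential indeterminate forms, take the natural log:
  Let L = lim(x→∞) x^(7/ln(3x))
  Then ln(L) = lim(x→∞) [exponent × ln(base)]
  Evaluate using L'Hôpital or standard limits, then exponentiate.
  L = e^(7)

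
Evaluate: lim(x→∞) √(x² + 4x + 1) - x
This is an ∞-∞ indeterminate form.

Combine fractions or rationalize to convert ∞-∞ to 0/0 form:
  lim(x→∞) √(x² + 4x + 1) - x = 2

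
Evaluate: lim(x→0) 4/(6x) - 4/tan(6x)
This is an ∞-∞ indeterminate form.

Combine fractions or rationalize to convert ∞-∞ to 0/0 form:
  lim(x→0) 4/(6x) - 4/tan(6x) = 0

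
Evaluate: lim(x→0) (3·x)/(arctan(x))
This is a 0/0 indeterminate form.

Apply L'Hôpital's rule: differentiate numerator and denominator separately.
  f(x) = 3·x   ⇒   f'(x) = 3
  g(x) = atan(x)   ⇒   g'(x) = 1/(x^2 + 1)
  lim(x→0) f'(x)/g'(x) = lim(x→0) (3)/(1/(x^2 + 1))
  = 3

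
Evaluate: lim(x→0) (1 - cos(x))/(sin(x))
This is a 0/0 indeterminate form.

Apply L'Hôpital's rule: differentiate numerator and denominator separately.
  f(x) = 1 - cos(x)   ⇒   f'(x) = sin(x)
  g(x) = sin(x)   ⇒   g'(x) = cos(x)
  lim(x→0) f'(x)/g'(x) = lim(x→0) (sin(x))/(cos(x))
  = 0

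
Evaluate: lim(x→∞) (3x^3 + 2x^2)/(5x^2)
This is an ∞/∞ indeterminate form.

Apply L'Hôpital's rule: differentiate numerator and denominator separately.
  f(x) = 3·x^3 + 2·x^2   ⇒   f'(x) = 9·x^2 + 4·x
  g(x) = 5·x^2   ⇒   g'(x) = 10·x
  lim(x→∞) f'(x)/g'(x) = lim(x→∞) (9·x^2 + 4·x)/(10·x)
  = ∞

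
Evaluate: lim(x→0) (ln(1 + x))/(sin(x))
This is a 0/0 indeterminate form.

Apply L'Hôpital's rule: differentiate numerator and denominator separately.
  f(x) = ln(x + 1)   ⇒   f'(x) = 1/(x + 1)
  g(x) = sin(x)   ⇒   g'(x) = cos(x)
  lim(x→0) f'(x)/g'(x) = lim(x→0) (1/(x + 1))/(cos(x))
  = 1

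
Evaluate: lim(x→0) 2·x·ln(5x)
This is a 0·∞ indeterminate form.

Rewrite 0·∞ as a quotient (0/0 or ∞/∞ form), then apply L'Hôpital's rule:
  lim(x→0) 2·x·ln(5x) = 0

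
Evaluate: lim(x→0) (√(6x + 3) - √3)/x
This is a standard limit.

Factor or rationalize the expression:
  lim(x→0) (√(6x + 3) - √3)/x = sqrt(3)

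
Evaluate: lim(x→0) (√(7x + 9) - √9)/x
This is a standard limit.

Factor or rationalize the expression:
  lim(x→0) (√(7x + 9) - √9)/x = 7/6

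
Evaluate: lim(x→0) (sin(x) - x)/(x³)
This is a 0/0 indeterminate form.

Apply L'Hôpital's rule: differentiate numerator and denominator separately.
  f(x) = -x + sin(x)   ⇒   f'(x) = cos(x) - 1
  g(x) = x^3   ⇒   g'(x) = 3·x^2
  lim(x→0) f'(x)/g'(x) = lim(x→0) (cos(x) - 1)/(3·x^2)
  = -1/6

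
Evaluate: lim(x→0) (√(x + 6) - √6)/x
This is a standard limit.

Factor or rationalize the expression:
  lim(x→0) (√(x + 6) - √6)/x = sqrt(6)/12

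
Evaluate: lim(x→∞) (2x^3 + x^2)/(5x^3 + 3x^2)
This is an ∞/∞ indeterminate form.

Apply L'Hôpital's rule: differentiate numerator and denominator separately.
  f(x) = 2·x^3 + x^2   ⇒   f'(x) = 6·x^2 + 2·x
  g(x) = 5·x^3 + 3·x^2   ⇒   g'(x) = 15·x^2 + 6·x
  lim(x→∞) f'(x)/g'(x) = lim(x→∞) (6·x^2 + 2·x)/(15·x^2 + 6·x)
  = 2/5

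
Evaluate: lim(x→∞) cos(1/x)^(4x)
This is an exponential indeterminate form.

For exponential indeterminate forms, take the natural log:
  Let L = lim(x→∞) cos(1/x)^(4x)
  Then ln(L) = lim(x→∞) [exponent × ln(base)]
  Evaluate using L'Hôpital or standard limits, then exponentiate.
  L = 1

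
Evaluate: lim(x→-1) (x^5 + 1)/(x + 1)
This is a standard limit.

Factor or rationalize the expression:
  lim(x→-1) (x^5 + 1)/(x + 1) = 5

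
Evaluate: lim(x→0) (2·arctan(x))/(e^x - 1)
This is a 0/0 indeterminate form.

Apply L'Hôpital's rule: differentiate numerator and denominator separately.
  f(x) = 2·atan(x)   ⇒   f'(x) = 2/(x^2 + 1)
  g(x) = e^(x) - 1   ⇒   g'(x) = e^(x)
  lim(x→0) f'(x)/g'(x) = lim(x→0) (2/(x^2 + 1))/(e^(x))
  = 2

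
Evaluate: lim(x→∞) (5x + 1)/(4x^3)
This is an ∞/∞ indeterminate form.

Apply L'Hôpital's rule: differentiate numerator and denominator separately.
  f(x) = 5·x + 1   ⇒   f'(x) = 5
  g(x) = 4·x^3   ⇒   g'(x) = 12·x^2
  lim(x→∞) f'(x)/g'(x) = lim(x→∞) (5)/(12·x^2)
  = 0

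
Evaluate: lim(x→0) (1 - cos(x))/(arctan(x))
This is a 0/0 indeterminate form.

Apply L'Hôpital's rule: differentiate numerator and denominator separately.
  f(x) = 1 - cos(x)   ⇒   f'(x) = sin(x)
  g(x) = atan(x)   ⇒   g'(x) = 1/(x^2 + 1)
  lim(x→0) f'(x)/g'(x) = lim(x→0) (sin(x))/(1/(x^2 + 1))
  = 0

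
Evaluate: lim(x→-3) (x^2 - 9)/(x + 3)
This is a standard limit.

Factor or rationalize the expression:
  lim(x→-3) (x^2 - 9)/(x + 3) = -6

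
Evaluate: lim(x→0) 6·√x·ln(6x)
This is a 0·∞ indeterminate form.

Rewrite 0·∞ as a quotient (0/0 or ∞/∞ form), then apply L'Hôpital's rule:
  lim(x→0) 6·√x·ln(6x) = 0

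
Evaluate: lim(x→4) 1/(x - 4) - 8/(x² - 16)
This is an ∞-∞ indeterminate form.

Combine fractions or rationalize to convert ∞-∞ to 0/0 form:
  lim(x→4) 1/(x - 4) - 8/(x² - 16) = 1/8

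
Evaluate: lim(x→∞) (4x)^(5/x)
This is an exponential indeterminate form.

For exponential indeterminate forms, take the natural log:
  Let L = lim(x→∞) (4x)^(5/x)
  Then ln(L) = lim(x→∞) [exponent × ln(base)]
  Evaluate using L'Hôpital or standard limits, then exponentiate.
  L = 1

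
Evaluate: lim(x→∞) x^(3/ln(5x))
This is an exponential indeterminate form.

For exponential indeterminate forms, take the natural log:
  Let L = lim(x→∞) x^(3/ln(5x))
  Then ln(L) = lim(x→∞) [exponent × ln(base)]
  Evaluate using L'Hôpital or standard limits, then exponentiate.
  L = e^(3)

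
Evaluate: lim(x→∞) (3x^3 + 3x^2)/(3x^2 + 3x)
This is an ∞/∞ indeterminate form.

Apply L'Hôpital's rule: differentiate numerator and denominator separately.
  f(x) = 3·x^3 + 3·x^2   ⇒   f'(x) = 9·x^2 + 6·x
  g(x) = 3·x^2 + 3·x   ⇒   g'(x) = 6·x + 3
  lim(x→∞) f'(x)/g'(x) = lim(x→∞) (9·x^2 + 6·x)/(6·x + 3)
  = ∞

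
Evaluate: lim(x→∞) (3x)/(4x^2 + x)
This is an ∞/∞ indeterminate form.

Apply L'Hôpital's rule: differentiate numerator and denominator separately.
  f(x) = 3·x   ⇒   f'(x) = 3
  g(x) = 4·x^2 + x   ⇒   g'(x) = 8·x + 1
  lim(x→∞) f'(x)/g'(x) = lim(x→∞) (3)/(8·x + 1)
  = 0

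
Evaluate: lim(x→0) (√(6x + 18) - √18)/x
This is a standard limit.

Factor or rationalize the expression:
  lim(x→0) (√(6x + 18) - √18)/x = sqrt(2)/2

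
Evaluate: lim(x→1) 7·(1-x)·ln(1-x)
This is a 0·∞ indeterminate form.

Rewrite 0·∞ as a quotient (0/0 or ∞/∞ form), then apply L'Hôpital's rule:
  lim(x→1) 7·(1-x)·ln(1-x) = 0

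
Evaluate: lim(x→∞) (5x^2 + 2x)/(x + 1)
This is an ∞/∞ indeterminate form.

Apply L'Hôpital's rule: differentiate numerator and denominator separately.
  f(x) = 5·x^2 + 2·x   ⇒   f'(x) = 10·x + 2
  g(x) = x + 1   ⇒   g'(x) = 1
  lim(x→∞) f'(x)/g'(x) = lim(x→∞) (10·x + 2)/(1)
  = ∞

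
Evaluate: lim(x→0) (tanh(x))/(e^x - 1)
This is a 0/0 indeterminate form.

Apply L'Hôpital's rule: differentiate numerator and denominator separately.
  f(x) = tanh(x)   ⇒   f'(x) = 1 - tanh(x)^2
  g(x) = e^(x) - 1   ⇒   g'(x) = e^(x)
  lim(x→0) f'(x)/g'(x) = lim(x→0) (1 - tanh(x)^2)/(e^(x))
  = 1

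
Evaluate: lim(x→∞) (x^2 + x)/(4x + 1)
This is an ∞/∞ indeterminate form.

Apply L'Hôpital's rule: differentiate numerator and denominator separately.
  f(x) = x^2 + x   ⇒   f'(x) = 2·x + 1
  g(x) = 4·x + 1   ⇒   g'(x) = 4
  lim(x→∞) f'(x)/g'(x) = lim(x→∞) (2·x + 1)/(4)
  = ∞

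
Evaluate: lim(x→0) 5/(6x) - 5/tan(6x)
This is an ∞-∞ indeterminate form.

Combine fractions or rationalize to convert ∞-∞ to 0/0 form:
  lim(x→0) 5/(6x) - 5/tan(6x) = 0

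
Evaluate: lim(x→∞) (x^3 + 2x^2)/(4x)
This is an ∞/∞ indeterminate form.

Apply L'Hôpital's rule: differentiate numerator and denominator separately.
  f(x) = x^3 + 2·x^2   ⇒   f'(x) = 3·x^2 + 4·x
  g(x) = 4·x   ⇒   g'(x) = 4
  lim(x→∞) f'(x)/g'(x) = lim(x→∞) (3·x^2 + 4·x)/(4)
  = ∞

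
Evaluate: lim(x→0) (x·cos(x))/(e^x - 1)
This is a 0/0 indeterminate form.

Apply L'Hôpital's rule: differentiate numerator and denominator separately.
  f(x) = x·cos(x)   ⇒   f'(x) = -x·sin(x) + cos(x)
  g(x) = e^(x) - 1   ⇒   g'(x) = e^(x)
  lim(x→0) f'(x)/g'(x) = lim(x→0) (-x·sin(x) + cos(x))/(e^(x))
  = 1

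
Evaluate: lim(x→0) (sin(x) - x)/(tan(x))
This is a 0/0 indeterminate form.

Apply L'Hôpital's rule: differentiate numerator and denominator separately.
  f(x) = -x + sin(x)   ⇒   f'(x) = cos(x) - 1
  g(x) = tan(x)   ⇒   g'(x) = tan(x)^2 + 1
  lim(x→0) f'(x)/g'(x) = lim(x→0) (cos(x) - 1)/(tan(x)^2 + 1)
  = 0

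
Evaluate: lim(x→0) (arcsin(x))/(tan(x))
This is a 0/0 indeterminate form.

Apply L'Hôpital's rule: differentiate numerator and denominator separately.
  f(x) = asin(x)   ⇒   f'(x) = 1/sqrt(1 - x^2)
  g(x) = tan(x)   ⇒   g'(x) = tan(x)^2 + 1
  lim(x→0) f'(x)/g'(x) = lim(x→0) (1/sqrt(1 - x^2))/(tan(x)^2 + 1)
  = 1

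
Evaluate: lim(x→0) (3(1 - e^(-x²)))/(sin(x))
This is a 0/0 indeterminate form.

Apply L'Hôpital's rule: differentiate numerator and denominator separately.
  f(x) = 3 - 3·e^(-x^2)   ⇒   f'(x) = 6·x·e^(-x^2)
  g(x) = sin(x)   ⇒   g'(x) = cos(x)
  lim(x→0) f'(x)/g'(x) = lim(x→0) (6·x·e^(-x^2))/(cos(x))
  = 0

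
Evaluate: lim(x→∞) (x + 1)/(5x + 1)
This is an ∞/∞ indeterminate form.

Apply L'Hôpital's rule: differentiate numerator and denominator separately.
  f(x) = x + 1   ⇒   f'(x) = 1
  g(x) = 5·x + 1   ⇒   g'(x) = 5
  lim(x→∞) f'(x)/g'(x) = lim(x→∞) (1)/(5)
  = 1/5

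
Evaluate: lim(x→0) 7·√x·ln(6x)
This is a 0·∞ indeterminate form.

Rewrite 0·∞ as a quotient (0/0 or ∞/∞ form), then apply L'Hôpital's rule:
  lim(x→0) 7·√x·ln(6x) = 0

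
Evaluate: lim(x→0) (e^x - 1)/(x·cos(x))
This is a 0/0 indeterminate form.

Apply L'Hôpital's rule: differentiate numerator and denominator separately.
  f(x) = e^(x) - 1   ⇒   f'(x) = e^(x)
  g(x) = x·cos(x)   ⇒   g'(x) = -x·sin(x) + cos(x)
  lim(x→0) f'(x)/g'(x) = lim(x→0) (e^(x))/(-x·sin(x) + cos(x))
  = 1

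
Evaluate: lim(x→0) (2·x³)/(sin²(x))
This is a 0/0 indeterminate form.

Apply L'Hôpital's rule: differentiate numerator and denominator separately.
  f(x) = 2·x^3   ⇒   f'(x) = 6·x^2
  g(x) = sin(x)^2   ⇒   g'(x) = 2·sin(x)·cos(x)
  lim(x→0) f'(x)/g'(x) = lim(x→0) (6·x^2)/(2·sin(x)·cos(x))
  = 0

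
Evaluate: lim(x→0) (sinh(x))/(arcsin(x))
This is a 0/0 indeterminate form.

Apply L'Hôpital's rule: differentiate numerator and denominator separately.
  f(x) = sinh(x)   ⇒   f'(x) = cosh(x)
  g(x) = asin(x)   ⇒   g'(x) = 1/sqrt(1 - x^2)
  lim(x→0) f'(x)/g'(x) = lim(x→0) (cosh(x))/(1/sqrt(1 - x^2))
  = 1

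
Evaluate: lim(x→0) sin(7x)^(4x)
This is an exponential indeterminate form.

For exponential indeterminate forms, take the natural log:
  Let L = lim(x→0) sin(7x)^(4x)
  Then ln(L) = lim(x→0) [exponent × ln(base)]
  Evaluate using L'Hôpital or standard limits, then exponentiate.
  L = 1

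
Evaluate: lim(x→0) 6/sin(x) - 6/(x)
This is an ∞-∞ indeterminate form.

Combine fractions or rationalize to convert ∞-∞ to 0/0 form:
  lim(x→0) 6/sin(x) - 6/(x) = 0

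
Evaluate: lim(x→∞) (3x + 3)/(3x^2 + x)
This is an ∞/∞ indeterminate form.

Apply L'Hôpital's rule: differentiate numerator and denominator separately.
  f(x) = 3·x + 3   ⇒   f'(x) = 3
  g(x) = 3·x^2 + x   ⇒   g'(x) = 6·x + 1
  lim(x→∞) f'(x)/g'(x) = lim(x→∞) (3)/(6·x + 1)
  = 0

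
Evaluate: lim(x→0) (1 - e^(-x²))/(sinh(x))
This is a 0/0 indeterminate form.

Apply L'Hôpital's rule: differentiate numerator and denominator separately.
  f(x) = 1 - e^(-x^2)   ⇒   f'(x) = 2·x·e^(-x^2)
  g(x) = sinh(x)   ⇒   g'(x) = cosh(x)
  lim(x→0) f'(x)/g'(x) = lim(x→0) (2·x·e^(-x^2))/(cosh(x))
  = 0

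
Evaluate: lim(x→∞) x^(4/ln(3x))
This is an exponential indeterminate form.

For exponential indeterminate forms, take the natural log:
  Let L = lim(x→∞) x^(4/ln(3x))
  Then ln(L) = lim(x→∞) [exponent × ln(base)]
  Evaluate using L'Hôpital or standard limits, then exponentiate.
  L = e^(4)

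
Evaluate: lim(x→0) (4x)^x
This is an exponential indeterminate form.

For exponential indeterminate forms, take the natural log:
  Let L = lim(x→0) (4x)^x
  Then ln(L) = lim(x→0) [exponent × ln(base)]
  Evaluate using L'Hôpital or standard limits, then exponentiate.
  L = 1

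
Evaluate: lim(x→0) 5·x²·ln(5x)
This is a 0·∞ indeterminate form.

Rewrite 0·∞ as a quotient (0/0 or ∞/∞ form), then apply L'Hôpital's rule:
  lim(x→0) 5·x²·ln(5x) = 0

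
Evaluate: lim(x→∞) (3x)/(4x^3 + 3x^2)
This is an ∞/∞ indeterminate form.

Apply L'Hôpital's rule: differentiate numerator and denominator separately.
  f(x) = 3·x   ⇒   f'(x) = 3
  g(x) = 4·x^3 + 3·x^2   ⇒   g'(x) = 12·x^2 + 6·x
  lim(x→∞) f'(x)/g'(x) = lim(x→∞) (3)/(12·x^2 + 6·x)
  = 0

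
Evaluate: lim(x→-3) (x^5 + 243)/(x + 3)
This is a standard limit.

Factor or rationalize the expression:
  lim(x→-3) (x^5 + 243)/(x + 3) = 405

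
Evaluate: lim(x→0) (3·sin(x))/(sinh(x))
This is a 0/0 indeterminate form.

Apply L'Hôpital's rule: differentiate numerator and denominator separately.
  f(x) = 3·sin(x)   ⇒   f'(x) = 3·cos(x)
  g(x) = sinh(x)   ⇒   g'(x) = cosh(x)
  lim(x→0) f'(x)/g'(x) = lim(x→0) (3·cos(x))/(cosh(x))
  = 3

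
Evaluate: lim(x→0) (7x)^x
This is an exponential indeterminate form.

For exponential indeterminate forms, take the natural log:
  Let L = lim(x→0) (7x)^x
  Then ln(L) = lim(x→0) [exponent × ln(base)]
  Evaluate using L'Hôpital or standard limits, then exponentiate.
  L = 1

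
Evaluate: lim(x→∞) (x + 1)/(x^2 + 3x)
This is an ∞/∞ indeterminate form.

Apply L'Hôpital's rule: differentiate numerator and denominator separately.
  f(x) = x + 1   ⇒   f'(x) = 1
  g(x) = x^2 + 3·x   ⇒   g'(x) = 2·x + 3
  lim(x→∞) f'(x)/g'(x) = lim(x→∞) (1)/(2·x + 3)
  = 0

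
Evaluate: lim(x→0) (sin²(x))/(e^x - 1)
This is a 0/0 indeterminate form.

Apply L'Hôpital's rule: differentiate numerator and denominator separately.
  f(x) = sin(x)^2   ⇒   f'(x) = 2·sin(x)·cos(x)
  g(x) = e^(x) - 1   ⇒   g'(x) = e^(x)
  lim(x→0) f'(x)/g'(x) = lim(x→0) (2·sin(x)·cos(x))/(e^(x))
  = 0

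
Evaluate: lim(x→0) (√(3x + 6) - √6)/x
This is a standard limit.

Factor or rationalize the expression:
  lim(x→0) (√(3x + 6) - √6)/x = sqrt(6)/4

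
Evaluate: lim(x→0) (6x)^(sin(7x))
This is an exponential indeterminate form.

For exponential indeterminate forms, take the natural log:
  Let L = lim(x→0) (6x)^(sin(7x))
  Then ln(L) = lim(x→0) [exponent × ln(base)]
  Evaluate using L'Hôpital or standard limits, then exponentiate.
  L = 1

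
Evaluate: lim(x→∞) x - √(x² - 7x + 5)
This is an ∞-∞ indeterminate form.

Combine fractions or rationalize to convert ∞-∞ to 0/0 form:
  lim(x→∞) x - √(x² - 7x + 5) = 7/2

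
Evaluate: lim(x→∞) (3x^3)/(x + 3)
This is an ∞/∞ indeterminate form.

Apply L'Hôpital's rule: differentiate numerator and denominator separately.
  f(x) = 3·x^3   ⇒   f'(x) = 9·x^2
  g(x) = x + 3   ⇒   g'(x) = 1
  lim(x→∞) f'(x)/g'(x) = lim(x→∞) (9·x^2)/(1)
  = ∞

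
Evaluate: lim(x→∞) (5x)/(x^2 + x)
This is an ∞/∞ indeterminate form.

Apply L'Hôpital's rule: differentiate numerator and denominator separately.
  f(x) = 5·x   ⇒   f'(x) = 5
  g(x) = x^2 + x   ⇒   g'(x) = 2·x + 1
  lim(x→∞) f'(x)/g'(x) = lim(x→∞) (5)/(2·x + 1)
  = 0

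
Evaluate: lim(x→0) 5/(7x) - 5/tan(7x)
This is an ∞-∞ indeterminate form.

Combine fractions or rationalize to convert ∞-∞ to 0/0 form:
  lim(x→0) 5/(7x) - 5/tan(7x) = 0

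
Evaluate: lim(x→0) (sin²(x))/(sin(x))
This is a 0/0 indeterminate form.

Apply L'Hôpital's rule: differentiate numerator and denominator separately.
  f(x) = sin(x)^2   ⇒   f'(x) = 2·sin(x)·cos(x)
  g(x) = sin(x)   ⇒   g'(x) = cos(x)
  lim(x→0) f'(x)/g'(x) = lim(x→0) (2·sin(x)·cos(x))/(cos(x))
  = 0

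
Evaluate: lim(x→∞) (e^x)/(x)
This is an ∞/∞ indeterminate form.

Apply L'Hôpital's rule: differentiate numerator and denominator separately.
  f(x) = e^(x)   ⇒   f'(x) = e^(x)
  g(x) = x   ⇒   g'(x) = 1
  lim(x→∞) f'(x)/g'(x) = lim(x→∞) (e^(x))/(1)
  = ∞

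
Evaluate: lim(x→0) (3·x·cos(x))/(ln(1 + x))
This is a 0/0 indeterminate form.

Apply L'Hôpital's rule: differentiate numerator and denominator separately.
  f(x) = 3·x·cos(x)   ⇒   f'(x) = -3·x·sin(x) + 3·cos(x)
  g(x) = ln(x + 1)   ⇒   g'(x) = 1/(x + 1)
  lim(x→0) f'(x)/g'(x) = lim(x→0) (-3·x·sin(x) + 3·cos(x))/(1/(x + 1))
  = 3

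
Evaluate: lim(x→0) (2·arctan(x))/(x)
This is a 0/0 indeterminate form.

Apply L'Hôpital's rule: differentiate numerator and denominator separately.
  f(x) = 2·atan(x)   ⇒   f'(x) = 2/(x^2 + 1)
  g(x) = x   ⇒   g'(x) = 1
  lim(x→0) f'(x)/g'(x) = lim(x→0) (2/(x^2 + 1))/(1)
  = 2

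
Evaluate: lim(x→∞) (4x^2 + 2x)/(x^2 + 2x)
This is an ∞/∞ indeterminate form.

Apply L'Hôpital's rule: differentiate numerator and denominator separately.
  f(x) = 4·x^2 + 2·x   ⇒   f'(x) = 8·x + 2
  g(x) = x^2 + 2·x   ⇒   g'(x) = 2·x + 2
  lim(x→∞) f'(x)/g'(x) = lim(x→∞) (8·x + 2)/(2·x + 2)
  = 4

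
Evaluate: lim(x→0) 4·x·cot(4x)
This is a 0·∞ indeterminate form.

Rewrite 0·∞ as a quotient (0/0 or ∞/∞ form), then apply L'Hôpital's rule:
  lim(x→0) 4·x·cot(4x) = 1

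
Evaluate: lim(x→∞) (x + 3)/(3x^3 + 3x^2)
This is an ∞/∞ indeterminate form.

Apply L'Hôpital's rule: differentiate numerator and denominator separately.
  f(x) = x + 3   ⇒   f'(x) = 1
  g(x) = 3·x^3 + 3·x^2   ⇒   g'(x) = 9·x^2 + 6·x
  lim(x→∞) f'(x)/g'(x) = lim(x→∞) (1)/(9·x^2 + 6·x)
  = 0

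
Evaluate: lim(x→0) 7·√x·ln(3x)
This is a 0·∞ indeterminate form.

Rewrite 0·∞ as a quotient (0/0 or ∞/∞ form), then apply L'Hôpital's rule:
  lim(x→0) 7·√x·ln(3x) = 0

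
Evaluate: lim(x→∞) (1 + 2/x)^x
This is an exponential indeterminate form.

For exponential indeterminate forms, take the natural log:
  Let L = lim(x→∞) (1 + 2/x)^x
  Then ln(L) = lim(x→∞) [exponent × ln(base)]
  Evaluate using L'Hôpital or standard limits, then exponentiate.
  L = e²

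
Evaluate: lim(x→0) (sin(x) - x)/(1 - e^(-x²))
This is a 0/0 indeterminate form.

Apply L'Hôpital's rule: differentiate numerator and denominator separately.
  f(x) = -x + sin(x)   ⇒   f'(x) = cos(x) - 1
  g(x) = 1 - e^(-x^2)   ⇒   g'(x) = 2·x·e^(-x^2)
  lim(x→0) f'(x)/g'(x) = lim(x→0) (cos(x) - 1)/(2·x·e^(-x^2))
  = 0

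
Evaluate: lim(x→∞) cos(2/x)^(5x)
This is an exponential indeterminate form.

For exponential indeterminate forms, take the natural log:
  Let L = lim(x→∞) cos(2/x)^(5x)
  Then ln(L) = lim(x→∞) [exponent × ln(base)]
  Evaluate using L'Hôpital or standard limits, then exponentiate.
  L = 1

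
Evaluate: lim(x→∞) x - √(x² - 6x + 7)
This is an ∞-∞ indeterminate form.

Combine fractions or rationalize to convert ∞-∞ to 0/0 form:
  lim(x→∞) x - √(x² - 6x + 7) = 3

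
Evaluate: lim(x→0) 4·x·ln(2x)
This is a 0·∞ indeterminate form.

Rewrite 0·∞ as a quotient (0/0 or ∞/∞ form), then apply L'Hôpital's rule:
  lim(x→0) 4·x·ln(2x) = 0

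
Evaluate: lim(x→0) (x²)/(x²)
This is a 0/0 indeterminate form.

Apply L'Hôpital's rule: differentiate numerator and denominator separately.
  f(x) = x^2   ⇒   f'(x) = 2·x
  g(x) = x^2   ⇒   g'(x) = 2·x
  lim(x→0) f'(x)/g'(x) = lim(x→0) (2·x)/(2·x)
  = 1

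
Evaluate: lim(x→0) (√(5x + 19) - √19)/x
This is a standard limit.

Factor or rationalize the expression:
  lim(x→0) (√(5x + 19) - √19)/x = 5·sqrt(19)/38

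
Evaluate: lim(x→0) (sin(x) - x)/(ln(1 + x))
This is a 0/0 indeterminate form.

Apply L'Hôpital's rule: differentiate numerator and denominator separately.
  f(x) = -x + sin(x)   ⇒   f'(x) = cos(x) - 1
  g(x) = ln(x + 1)   ⇒   g'(x) = 1/(x + 1)
  lim(x→0) f'(x)/g'(x) = lim(x→0) (cos(x) - 1)/(1/(x + 1))
  = 0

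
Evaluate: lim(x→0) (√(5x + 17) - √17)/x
This is a standard limit.

Factor or rationalize the expression:
  lim(x→0) (√(5x + 17) - √17)/x = 5·sqrt(17)/34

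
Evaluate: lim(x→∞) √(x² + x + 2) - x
This is an ∞-∞ indeterminate form.

Combine fractions or rationalize to convert ∞-∞ to 0/0 form:
  lim(x→∞) √(x² + x + 2) - x = 1/2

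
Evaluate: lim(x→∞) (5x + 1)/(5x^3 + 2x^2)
This is an ∞/∞ indeterminate form.

Apply L'Hôpital's rule: differentiate numerator and denominator separately.
  f(x) = 5·x + 1   ⇒   f'(x) = 5
  g(x) = 5·x^3 + 2·x^2   ⇒   g'(x) = 15·x^2 + 4·x
  lim(x→∞) f'(x)/g'(x) = lim(x→∞) (5)/(15·x^2 + 4·x)
  = 0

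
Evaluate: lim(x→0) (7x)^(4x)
This is an exponential indeterminate form.

For exponential indeterminate forms, take the natural log:
  Let L = lim(x→0) (7x)^(4x)
  Then ln(L) = lim(x→0) [exponent × ln(base)]
  Evaluate using L'Hôpital or standard limits, then exponentiate.
  L = 1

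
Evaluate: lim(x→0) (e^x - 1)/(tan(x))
This is a 0/0 indeterminate form.

Apply L'Hôpital's rule: differentiate numerator and denominator separately.
  f(x) = e^(x) - 1   ⇒   f'(x) = e^(x)
  g(x) = tan(x)   ⇒   g'(x) = tan(x)^2 + 1
  lim(x→0) f'(x)/g'(x) = lim(x→0) (e^(x))/(tan(x)^2 + 1)
  = 1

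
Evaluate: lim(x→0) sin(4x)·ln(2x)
This is a 0·∞ indeterminate form.

Rewrite 0·∞ as a quotient (0/0 or ∞/∞ form), then apply L'Hôpital's rule:
  lim(x→0) sin(4x)·ln(2x) = 0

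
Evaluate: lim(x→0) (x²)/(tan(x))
This is a 0/0 indeterminate form.

Apply L'Hôpital's rule: differentiate numerator and denominator separately.
  f(x) = x^2   ⇒   f'(x) = 2·x
  g(x) = tan(x)   ⇒   g'(x) = tan(x)^2 + 1
  lim(x→0) f'(x)/g'(x) = lim(x→0) (2·x)/(tan(x)^2 + 1)
  = 0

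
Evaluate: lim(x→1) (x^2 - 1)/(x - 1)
This is a standard limit.

Factor or rationalize the expression:
  lim(x→1) (x^2 - 1)/(x - 1) = 2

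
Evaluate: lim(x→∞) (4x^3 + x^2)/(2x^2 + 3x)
This is an ∞/∞ indeterminate form.

Apply L'Hôpital's rule: differentiate numerator and denominator separately.
  f(x) = 4·x^3 + x^2   ⇒   f'(x) = 12·x^2 + 2·x
  g(x) = 2·x^2 + 3·x   ⇒   g'(x) = 4·x + 3
  lim(x→∞) f'(x)/g'(x) = lim(x→∞) (12·x^2 + 2·x)/(4·x + 3)
  = ∞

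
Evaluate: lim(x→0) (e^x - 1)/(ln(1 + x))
This is a 0/0 indeterminate form.

Apply L'Hôpital's rule: differentiate numerator and denominator separately.
  f(x) = e^(x) - 1   ⇒   f'(x) = e^(x)
  g(x) = ln(x + 1)   ⇒   g'(x) = 1/(x + 1)
  lim(x→0) f'(x)/g'(x) = lim(x→0) (e^(x))/(1/(x + 1))
  = 1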